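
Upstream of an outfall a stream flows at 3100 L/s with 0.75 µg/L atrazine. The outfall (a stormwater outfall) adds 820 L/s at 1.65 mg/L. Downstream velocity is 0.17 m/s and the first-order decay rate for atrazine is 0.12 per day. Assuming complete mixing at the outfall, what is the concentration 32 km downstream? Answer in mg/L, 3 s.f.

0.266 mg/L

820 L/s = 0.82 m³/s.
3100 L/s = 3.1 m³/s.
0.75 µg/L = 0.00075 mg/L.
After complete mixing, C₀ = (0.82·1.65 + 3.1·0.00075) / 3.92 = 0.3457 mg/L.
Travel time t = 3.2e+04 m / 0.17 m/s = 1.882e+05 s = 2.179 d.
C = 0.3457·exp(−0.12·2.179) = 0.3457·0.7699 = 0.2662 mg/L.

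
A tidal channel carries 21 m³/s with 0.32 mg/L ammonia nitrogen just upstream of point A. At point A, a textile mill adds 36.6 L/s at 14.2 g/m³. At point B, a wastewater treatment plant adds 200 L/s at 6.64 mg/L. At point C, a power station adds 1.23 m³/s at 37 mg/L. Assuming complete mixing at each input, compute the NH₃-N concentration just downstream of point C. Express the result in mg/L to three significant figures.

2.41 mg/L

36.6 L/s = 0.0366 m³/s.
After input A: C = (21·0.32 + 0.0366·14.2) / 21.04 = 0.3441 mg/L.
200 L/s = 0.2 m³/s.
After input B: C = (21.04·0.3441 + 0.2·6.64) / 21.24 = 0.4034 mg/L.
After input C: C = (21.24·0.4034 + 1.23·37) / 22.47 = 2.407 mg/L.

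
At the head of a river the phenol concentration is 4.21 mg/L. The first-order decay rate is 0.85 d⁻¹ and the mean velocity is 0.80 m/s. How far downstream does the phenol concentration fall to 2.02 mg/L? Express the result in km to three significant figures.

59.7 km

From C = C₀·e^(−kt), t = ln(C₀/C)/k = ln(4.21/2.02)/0.85 = 0.7344/0.85 = 0.864 d.
Distance = v·t = 0.80 m/s × 7.465e+04 s = 5.972e+04 m = 59.72 km.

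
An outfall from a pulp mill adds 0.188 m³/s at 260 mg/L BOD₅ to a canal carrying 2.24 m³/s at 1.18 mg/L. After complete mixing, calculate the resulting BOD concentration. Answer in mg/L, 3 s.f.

Conservation of mass across the mixing zone: C = (0.188·260 + 2.24·1.18) / (0.188 + 2.24) = 51.52/2.428 = 21.22 mg/L.

21.2 mg/L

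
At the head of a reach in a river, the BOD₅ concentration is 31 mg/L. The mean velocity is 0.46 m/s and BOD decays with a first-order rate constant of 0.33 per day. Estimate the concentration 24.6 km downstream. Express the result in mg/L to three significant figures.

25.3 mg/L

Travel time t = 24.6 km / 0.46 m/s = 2.46e+04/0.46 = 5.348e+04 s = 0.619 d.
First-order decay: C = 31·exp(−0.33·0.619) = 31·0.8153 = 25.27 mg/L.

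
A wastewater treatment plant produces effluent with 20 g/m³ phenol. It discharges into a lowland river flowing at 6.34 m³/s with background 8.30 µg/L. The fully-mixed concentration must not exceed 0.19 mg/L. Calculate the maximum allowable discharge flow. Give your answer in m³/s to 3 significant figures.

0.0582 m³/s

8.30 µg/L = 0.0083 mg/L.
Mass balance at complete mixing: C_std·(Q_w + Q_r) = Q_w·C_e + Q_r·C_b.
Rearranging, Q_w = Q_r·(C_std − C_b)/(C_e − C_std) = 6.34·(0.19 − 0.0083) / (20 − 0.19) = 0.05815 m³/s.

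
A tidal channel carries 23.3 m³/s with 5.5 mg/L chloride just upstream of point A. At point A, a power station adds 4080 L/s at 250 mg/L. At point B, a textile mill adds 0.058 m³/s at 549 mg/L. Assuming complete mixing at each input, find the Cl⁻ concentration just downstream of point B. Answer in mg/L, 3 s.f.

43.0 mg/L

4080 L/s = 4.08 m³/s.
After input A: C = (23.3·5.5 + 4.08·250) / 27.38 = 41.93 mg/L.
After input B: C = (27.38·41.93 + 0.058·549) / 27.44 = 43.01 mg/L.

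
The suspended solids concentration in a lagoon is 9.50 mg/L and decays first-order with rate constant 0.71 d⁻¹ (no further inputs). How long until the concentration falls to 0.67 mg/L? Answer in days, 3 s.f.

t = ln(C₀/C)/k = ln(9.50/0.67)/0.71 = 2.652/0.71 = 3.735 d.

3.73 d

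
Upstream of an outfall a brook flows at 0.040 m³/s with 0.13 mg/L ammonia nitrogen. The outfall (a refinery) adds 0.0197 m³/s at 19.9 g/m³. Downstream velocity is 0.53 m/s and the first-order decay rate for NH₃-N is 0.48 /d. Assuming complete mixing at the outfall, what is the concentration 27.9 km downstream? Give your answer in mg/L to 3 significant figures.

After complete mixing, C₀ = (0.0197·19.9 + 0.04·0.13) / 0.0597 = 6.654 mg/L.
Travel time t = 2.79e+04 m / 0.53 m/s = 5.264e+04 s = 0.6093 d.
C = 6.654·exp(−0.48·0.6093) = 6.654·0.7464 = 4.967 mg/L.

4.97 mg/L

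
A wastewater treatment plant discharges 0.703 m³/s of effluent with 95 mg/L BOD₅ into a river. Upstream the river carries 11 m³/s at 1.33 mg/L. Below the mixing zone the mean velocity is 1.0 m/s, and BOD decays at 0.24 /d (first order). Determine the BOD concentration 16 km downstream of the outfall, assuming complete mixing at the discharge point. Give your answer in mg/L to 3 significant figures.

After complete mixing, C₀ = (0.703·95 + 11·1.33) / 11.7 = 6.957 mg/L.
Travel time t = 1.6e+04 m / 1.0 m/s = 1.6e+04 s = 0.1852 d.
C = 6.957·exp(−0.24·0.1852) = 6.957·0.9565 = 6.654 mg/L.

6.65 mg/L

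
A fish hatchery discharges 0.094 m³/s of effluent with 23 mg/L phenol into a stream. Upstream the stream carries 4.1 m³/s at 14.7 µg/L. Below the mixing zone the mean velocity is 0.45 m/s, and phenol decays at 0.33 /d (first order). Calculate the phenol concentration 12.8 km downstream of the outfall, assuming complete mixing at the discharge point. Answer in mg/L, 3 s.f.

0.475 mg/L

14.7 µg/L = 0.0147 mg/L.
After complete mixing, C₀ = (0.094·23 + 4.1·0.0147) / 4.194 = 0.5299 mg/L.
Travel time t = 1.28e+04 m / 0.45 m/s = 2.844e+04 s = 0.3292 d.
C = 0.5299·exp(−0.33·0.3292) = 0.5299·0.8971 = 0.4753 mg/L.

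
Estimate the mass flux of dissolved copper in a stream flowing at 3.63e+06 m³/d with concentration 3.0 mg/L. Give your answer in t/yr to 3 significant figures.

3980 t/yr

3.63e+06 m³/d = 42.01 m³/s.
Mass flux = Q·C = 42.01 m³/s × 3 g/m³ = 126 g/s.
= 126 g/s × 31.56 = 3978 t/yr.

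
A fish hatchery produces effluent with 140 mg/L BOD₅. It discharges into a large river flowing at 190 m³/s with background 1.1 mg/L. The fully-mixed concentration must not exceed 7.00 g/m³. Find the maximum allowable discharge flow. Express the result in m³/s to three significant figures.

8.43 m³/s

Mass balance at complete mixing: C_std·(Q_w + Q_r) = Q_w·C_e + Q_r·C_b.
Rearranging, Q_w = Q_r·(C_std − C_b)/(C_e − C_std) = 190·(7 − 1.1) / (140 − 7) = 8.429 m³/s.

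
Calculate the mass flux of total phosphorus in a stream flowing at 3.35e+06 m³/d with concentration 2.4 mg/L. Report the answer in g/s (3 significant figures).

3.35e+06 m³/d = 38.77 m³/s.
Mass flux = Q·C = 38.77 m³/s × 2.4 g/m³ = 93.06 g/s.

93.1 g/s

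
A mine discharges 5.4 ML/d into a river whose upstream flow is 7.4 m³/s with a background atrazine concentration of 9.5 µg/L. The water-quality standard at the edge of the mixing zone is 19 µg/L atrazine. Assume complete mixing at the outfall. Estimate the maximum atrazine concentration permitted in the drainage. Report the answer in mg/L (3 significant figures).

1.14 mg/L

5.4 ML/d = 0.0625 m³/s.
9.5 µg/L = 0.0095 mg/L.
19 µg/L = 0.019 mg/L.
Mass balance: 0.019·7.463 = 0.0625·Cₑ + 7.4·0.0095.
Cₑ = (0.1418 − 0.0703) / 0.0625 = 1.144 mg/L.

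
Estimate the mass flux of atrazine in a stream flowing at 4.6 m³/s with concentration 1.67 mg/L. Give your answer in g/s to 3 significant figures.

7.68 g/s

Mass flux = Q·C = 4.6 m³/s × 1.67 g/m³ = 7.682 g/s.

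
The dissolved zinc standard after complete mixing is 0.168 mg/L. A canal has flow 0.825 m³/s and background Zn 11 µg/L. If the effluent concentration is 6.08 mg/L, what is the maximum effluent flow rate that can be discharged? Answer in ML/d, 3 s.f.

11 µg/L = 0.011 mg/L.
Mass balance at complete mixing: C_std·(Q_w + Q_r) = Q_w·C_e + Q_r·C_b.
Rearranging, Q_w = Q_r·(C_std − C_b)/(C_e − C_std) = 0.825·(0.168 − 0.011) / (6.08 − 0.168) = 0.02191 m³/s.
= 1.893 ML/d.

1.89 ML/d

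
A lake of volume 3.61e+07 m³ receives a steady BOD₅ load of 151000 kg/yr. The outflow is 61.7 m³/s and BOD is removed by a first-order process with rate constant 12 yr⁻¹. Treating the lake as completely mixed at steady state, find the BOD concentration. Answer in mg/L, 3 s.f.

Outflow Q = 61.7 m³/s × 3.156e+07 s/yr = 1.947e+09 m³/yr.
Steady-state CSTR mass balance: W = Q·C + k·V·C, so C = W/(Q + kV).
Q + kV = 1.947e+09 + 12·3.61e+07 = 2.38e+09 m³/yr.
C = 151000/2.38e+09 = 6.344e-05 kg/m³ = 0.06344 mg/L.

0.0634 mg/L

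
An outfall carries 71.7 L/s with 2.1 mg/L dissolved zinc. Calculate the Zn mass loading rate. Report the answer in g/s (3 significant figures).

0.151 g/s

71.7 L/s = 0.0717 m³/s.
Mass flux = Q·C = 0.0717 m³/s × 2.1 g/m³ = 0.1506 g/s.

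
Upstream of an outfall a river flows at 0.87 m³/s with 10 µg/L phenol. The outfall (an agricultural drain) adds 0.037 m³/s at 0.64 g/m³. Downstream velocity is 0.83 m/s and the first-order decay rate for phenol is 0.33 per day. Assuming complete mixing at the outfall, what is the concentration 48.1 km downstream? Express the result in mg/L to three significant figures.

10 µg/L = 0.01 mg/L.
After complete mixing, C₀ = (0.037·0.64 + 0.87·0.01) / 0.907 = 0.0357 mg/L.
Travel time t = 4.81e+04 m / 0.83 m/s = 5.795e+04 s = 0.6707 d.
C = 0.0357·exp(−0.33·0.6707) = 0.0357·0.8014 = 0.02861 mg/L.

0.0286 mg/L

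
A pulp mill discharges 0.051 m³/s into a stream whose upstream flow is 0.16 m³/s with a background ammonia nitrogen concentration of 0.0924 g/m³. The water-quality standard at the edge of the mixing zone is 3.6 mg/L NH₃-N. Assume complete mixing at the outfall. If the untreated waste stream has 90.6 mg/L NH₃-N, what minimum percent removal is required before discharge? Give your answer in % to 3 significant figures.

Mass balance: 3.6·0.211 = 0.051·Cₑ + 0.16·0.0924.
Cₑ = (0.7596 − 0.01478) / 0.051 = 14.6 mg/L.
Required removal = 1 − 14.6/90.6 = 83.88 %.

83.9 %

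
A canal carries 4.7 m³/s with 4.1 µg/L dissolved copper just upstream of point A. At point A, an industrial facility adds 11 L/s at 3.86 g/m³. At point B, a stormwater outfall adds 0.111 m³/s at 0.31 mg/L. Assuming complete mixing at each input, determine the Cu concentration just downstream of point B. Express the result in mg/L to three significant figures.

4.1 µg/L = 0.0041 mg/L.
11 L/s = 0.011 m³/s.
After input A: C = (4.7·0.0041 + 0.011·3.86) / 4.711 = 0.0131 mg/L.
After input B: C = (4.711·0.0131 + 0.111·0.31) / 4.822 = 0.01994 mg/L.

0.0199 mg/L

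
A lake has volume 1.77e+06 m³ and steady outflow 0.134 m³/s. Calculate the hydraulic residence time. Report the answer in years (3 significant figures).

Q = 0.134 m³/s × 3.156e+07 s/yr = 4.229e+06 m³/yr.
Hydraulic residence time τ = V/Q = 1.77e+06/4.229e+06 = 0.4186 yr.

0.419 yr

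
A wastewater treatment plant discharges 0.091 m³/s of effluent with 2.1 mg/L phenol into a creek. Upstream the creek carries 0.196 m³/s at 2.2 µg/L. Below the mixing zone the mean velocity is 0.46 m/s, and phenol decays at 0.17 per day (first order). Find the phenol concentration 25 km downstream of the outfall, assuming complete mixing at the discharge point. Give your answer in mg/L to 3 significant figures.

2.2 µg/L = 0.0022 mg/L.
After complete mixing, C₀ = (0.091·2.1 + 0.196·0.0022) / 0.287 = 0.6674 mg/L.
Travel time t = 2.5e+04 m / 0.46 m/s = 5.435e+04 s = 0.629 d.
C = 0.6674·exp(−0.17·0.629) = 0.6674·0.8986 = 0.5997 mg/L.

0.600 mg/L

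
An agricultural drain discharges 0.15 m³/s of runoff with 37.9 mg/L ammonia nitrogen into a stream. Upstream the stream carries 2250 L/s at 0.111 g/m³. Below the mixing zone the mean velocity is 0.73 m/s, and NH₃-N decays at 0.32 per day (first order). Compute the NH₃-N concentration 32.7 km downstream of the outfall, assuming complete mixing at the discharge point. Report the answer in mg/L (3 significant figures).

2.09 mg/L

2250 L/s = 2.25 m³/s.
After complete mixing, C₀ = (0.15·37.9 + 2.25·0.111) / 2.4 = 2.473 mg/L.
Travel time t = 3.27e+04 m / 0.73 m/s = 4.479e+04 s = 0.5185 d.
C = 2.473·exp(−0.32·0.5185) = 2.473·0.8471 = 2.095 mg/L.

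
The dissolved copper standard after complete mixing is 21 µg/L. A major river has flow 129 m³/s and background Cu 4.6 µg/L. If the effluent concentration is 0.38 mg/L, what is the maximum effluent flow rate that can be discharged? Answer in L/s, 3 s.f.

5890 L/s

4.6 µg/L = 0.0046 mg/L.
21 µg/L = 0.021 mg/L.
Mass balance at complete mixing: C_std·(Q_w + Q_r) = Q_w·C_e + Q_r·C_b.
Rearranging, Q_w = Q_r·(C_std − C_b)/(C_e − C_std) = 129·(0.021 − 0.0046) / (0.38 − 0.021) = 5.893 m³/s.
= 5893 L/s.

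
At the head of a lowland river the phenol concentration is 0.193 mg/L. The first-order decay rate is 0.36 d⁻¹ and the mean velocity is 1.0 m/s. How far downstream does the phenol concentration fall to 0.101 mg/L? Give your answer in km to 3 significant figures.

From C = C₀·e^(−kt), t = ln(C₀/C)/k = ln(0.193/0.101)/0.36 = 0.6476/0.36 = 1.799 d.
Distance = v·t = 1.0 m/s × 1.554e+05 s = 1.554e+05 m = 155.4 km.

155 km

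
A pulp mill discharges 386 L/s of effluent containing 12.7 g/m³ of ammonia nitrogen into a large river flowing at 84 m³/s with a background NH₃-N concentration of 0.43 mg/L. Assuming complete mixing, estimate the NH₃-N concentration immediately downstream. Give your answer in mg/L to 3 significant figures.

0.486 mg/L

386 L/s = 0.386 m³/s.
By mass balance at complete mixing, C = (0.386·12.7 + 84·0.43) / (0.386 + 84) = 41.02/84.39 = 0.4861 mg/L.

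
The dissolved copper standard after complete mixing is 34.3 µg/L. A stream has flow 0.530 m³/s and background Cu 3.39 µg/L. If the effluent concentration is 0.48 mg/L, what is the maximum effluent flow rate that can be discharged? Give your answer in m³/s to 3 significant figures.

0.0368 m³/s

3.39 µg/L = 0.00339 mg/L.
34.3 µg/L = 0.0343 mg/L.
Mass balance at complete mixing: C_std·(Q_w + Q_r) = Q_w·C_e + Q_r·C_b.
Rearranging, Q_w = Q_r·(C_std − C_b)/(C_e − C_std) = 0.530·(0.0343 − 0.00339) / (0.48 − 0.0343) = 0.03676 m³/s.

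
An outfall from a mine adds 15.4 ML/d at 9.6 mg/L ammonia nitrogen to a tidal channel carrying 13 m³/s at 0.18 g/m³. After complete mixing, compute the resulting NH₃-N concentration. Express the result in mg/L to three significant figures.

15.4 ML/d = 0.1782 m³/s.
Conservation of mass across the mixing zone: C = (0.1782·9.6 + 13·0.18) / (0.1782 + 13) = 4.051/13.18 = 0.3074 mg/L.

0.307 mg/L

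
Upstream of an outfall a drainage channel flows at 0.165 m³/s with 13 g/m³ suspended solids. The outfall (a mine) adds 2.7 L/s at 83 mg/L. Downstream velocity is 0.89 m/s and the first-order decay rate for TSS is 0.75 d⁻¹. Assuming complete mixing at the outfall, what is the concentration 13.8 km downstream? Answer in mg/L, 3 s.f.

12.3 mg/L

2.7 L/s = 0.0027 m³/s.
After complete mixing, C₀ = (0.0027·83 + 0.165·13) / 0.1677 = 14.13 mg/L.
Travel time t = 1.38e+04 m / 0.89 m/s = 1.551e+04 s = 0.1795 d.
C = 14.13·exp(−0.75·0.1795) = 14.13·0.8741 = 12.35 mg/L.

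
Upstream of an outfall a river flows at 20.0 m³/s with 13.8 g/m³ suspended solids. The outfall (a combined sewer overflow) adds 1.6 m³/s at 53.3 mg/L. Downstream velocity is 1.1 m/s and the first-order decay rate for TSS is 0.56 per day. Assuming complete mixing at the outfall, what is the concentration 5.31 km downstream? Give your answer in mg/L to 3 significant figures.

16.2 mg/L

After complete mixing, C₀ = (1.6·53.3 + 20·13.8) / 21.6 = 16.73 mg/L.
Travel time t = 5310 m / 1.1 m/s = 4827 s = 0.05587 d.
C = 16.73·exp(−0.56·0.05587) = 16.73·0.9692 = 16.21 mg/L.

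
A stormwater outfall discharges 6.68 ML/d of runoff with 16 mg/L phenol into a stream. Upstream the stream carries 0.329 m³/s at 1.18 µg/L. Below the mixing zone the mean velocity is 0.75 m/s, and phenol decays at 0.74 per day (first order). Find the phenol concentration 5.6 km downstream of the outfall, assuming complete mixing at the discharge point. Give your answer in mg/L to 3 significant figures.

6.68 ML/d = 0.07731 m³/s.
1.18 µg/L = 0.00118 mg/L.
After complete mixing, C₀ = (0.07731·16 + 0.329·0.00118) / 0.4063 = 3.045 mg/L.
Travel time t = 5600 m / 0.75 m/s = 7467 s = 0.08642 d.
C = 3.045·exp(−0.74·0.08642) = 3.045·0.9381 = 2.857 mg/L.

2.86 mg/L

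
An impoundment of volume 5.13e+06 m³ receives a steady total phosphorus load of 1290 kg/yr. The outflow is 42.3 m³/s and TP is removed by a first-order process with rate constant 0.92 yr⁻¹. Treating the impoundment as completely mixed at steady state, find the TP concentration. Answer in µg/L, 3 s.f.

Outflow Q = 42.3 m³/s × 3.156e+07 s/yr = 1.335e+09 m³/yr.
Steady-state CSTR mass balance: W = Q·C + k·V·C, so C = W/(Q + kV).
Q + kV = 1.335e+09 + 0.92·5.13e+06 = 1.34e+09 m³/yr.
C = 1290/1.34e+09 = 9.63e-07 kg/m³ = 0.000963 mg/L = 0.963 µg/L.

0.963 µg/L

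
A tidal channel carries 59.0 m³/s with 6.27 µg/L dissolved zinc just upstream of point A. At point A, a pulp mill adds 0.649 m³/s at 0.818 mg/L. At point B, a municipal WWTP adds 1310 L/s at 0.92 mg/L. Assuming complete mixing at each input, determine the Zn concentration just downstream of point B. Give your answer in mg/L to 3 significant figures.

6.27 µg/L = 0.00627 mg/L.
After input A: C = (59·0.00627 + 0.649·0.818) / 59.65 = 0.0151 mg/L.
1310 L/s = 1.31 m³/s.
After input B: C = (59.65·0.0151 + 1.31·0.92) / 60.96 = 0.03455 mg/L.

0.0345 mg/L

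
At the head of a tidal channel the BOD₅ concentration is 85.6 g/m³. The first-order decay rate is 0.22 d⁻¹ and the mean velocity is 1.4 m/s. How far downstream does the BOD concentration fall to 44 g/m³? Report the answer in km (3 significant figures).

From C = C₀·e^(−kt), t = ln(C₀/C)/k = ln(85.6/44)/0.22 = 0.6655/0.22 = 3.025 d.
Distance = v·t = 1.4 m/s × 2.614e+05 s = 3.659e+05 m = 365.9 km.

366 km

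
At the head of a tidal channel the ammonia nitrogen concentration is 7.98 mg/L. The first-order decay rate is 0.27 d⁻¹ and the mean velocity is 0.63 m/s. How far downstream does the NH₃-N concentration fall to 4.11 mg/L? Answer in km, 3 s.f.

134 km

From C = C₀·e^(−kt), t = ln(C₀/C)/k = ln(7.98/4.11)/0.27 = 0.6635/0.27 = 2.457 d.
Distance = v·t = 0.63 m/s × 2.123e+05 s = 1.338e+05 m = 133.8 km.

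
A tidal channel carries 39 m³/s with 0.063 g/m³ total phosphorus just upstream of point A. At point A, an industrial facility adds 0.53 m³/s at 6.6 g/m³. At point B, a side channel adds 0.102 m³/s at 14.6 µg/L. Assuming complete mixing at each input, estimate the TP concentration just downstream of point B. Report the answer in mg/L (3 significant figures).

After input A: C = (39·0.063 + 0.53·6.6) / 39.53 = 0.1506 mg/L.
14.6 µg/L = 0.0146 mg/L.
After input B: C = (39.53·0.1506 + 0.102·0.0146) / 39.63 = 0.1503 mg/L.

0.150 mg/L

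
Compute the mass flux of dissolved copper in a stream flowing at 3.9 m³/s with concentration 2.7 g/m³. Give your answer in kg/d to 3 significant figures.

910 kg/d

Mass flux = Q·C = 3.9 m³/s × 2.7 g/m³ = 10.53 g/s.
= 10.53 g/s × 86.4 = 909.8 kg/d.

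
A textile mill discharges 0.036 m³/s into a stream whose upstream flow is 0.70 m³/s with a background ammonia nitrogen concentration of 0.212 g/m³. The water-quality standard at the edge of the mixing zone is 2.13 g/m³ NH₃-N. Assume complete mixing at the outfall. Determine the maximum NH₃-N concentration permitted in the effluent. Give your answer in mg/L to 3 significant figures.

Mass balance: 2.13·0.736 = 0.036·Cₑ + 0.7·0.212.
Cₑ = (1.568 − 0.1484) / 0.036 = 39.42 mg/L.

39.4 mg/L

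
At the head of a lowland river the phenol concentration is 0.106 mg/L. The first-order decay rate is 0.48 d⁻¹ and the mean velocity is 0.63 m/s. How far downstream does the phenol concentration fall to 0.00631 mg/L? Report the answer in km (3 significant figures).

320 km

From C = C₀·e^(−kt), t = ln(C₀/C)/k = ln(0.106/0.00631)/0.48 = 2.821/0.48 = 5.878 d.
Distance = v·t = 0.63 m/s × 5.078e+05 s = 3.199e+05 m = 319.9 km.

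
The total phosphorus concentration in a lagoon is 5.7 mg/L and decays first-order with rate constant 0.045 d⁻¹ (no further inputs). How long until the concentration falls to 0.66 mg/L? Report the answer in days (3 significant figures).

47.9 d

t = ln(C₀/C)/k = ln(5.7/0.66)/0.045 = 2.156/0.045 = 47.91 d.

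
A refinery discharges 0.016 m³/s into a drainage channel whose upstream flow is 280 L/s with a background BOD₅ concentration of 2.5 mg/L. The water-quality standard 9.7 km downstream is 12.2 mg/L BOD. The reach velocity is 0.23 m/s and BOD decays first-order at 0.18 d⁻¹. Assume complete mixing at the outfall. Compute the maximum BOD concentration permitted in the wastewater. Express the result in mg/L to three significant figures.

203 mg/L

280 L/s = 0.28 m³/s.
Travel time to the compliance point: t = 9700/0.23 = 4.217e+04 s = 0.4881 d; decay factor exp(−0.18·0.4881) = 0.9159.
So the concentration just after mixing may be at most 12.2/0.9159 = 13.32 mg/L.
Mass balance: 13.32·0.296 = 0.016·Cₑ + 0.28·2.5.
Cₑ = (3.943 − 0.7) / 0.016 = 202.7 mg/L.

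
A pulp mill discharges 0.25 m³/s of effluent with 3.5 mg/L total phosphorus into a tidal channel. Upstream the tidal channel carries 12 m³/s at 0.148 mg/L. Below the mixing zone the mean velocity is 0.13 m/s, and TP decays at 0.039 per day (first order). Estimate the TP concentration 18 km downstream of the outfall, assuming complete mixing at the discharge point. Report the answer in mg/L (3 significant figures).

0.203 mg/L

After complete mixing, C₀ = (0.25·3.5 + 12·0.148) / 12.25 = 0.2164 mg/L.
Travel time t = 1.8e+04 m / 0.13 m/s = 1.385e+05 s = 1.603 d.
C = 0.2164·exp(−0.039·1.603) = 0.2164·0.9394 = 0.2033 mg/L.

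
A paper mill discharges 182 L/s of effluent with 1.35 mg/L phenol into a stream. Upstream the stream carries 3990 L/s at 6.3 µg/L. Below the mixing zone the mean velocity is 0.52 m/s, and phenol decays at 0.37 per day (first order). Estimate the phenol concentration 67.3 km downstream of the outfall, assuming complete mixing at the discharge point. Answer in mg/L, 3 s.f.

0.0373 mg/L

182 L/s = 0.182 m³/s.
3990 L/s = 3.99 m³/s.
6.3 µg/L = 0.0063 mg/L.
After complete mixing, C₀ = (0.182·1.35 + 3.99·0.0063) / 4.172 = 0.06492 mg/L.
Travel time t = 6.73e+04 m / 0.52 m/s = 1.294e+05 s = 1.498 d.
C = 0.06492·exp(−0.37·1.498) = 0.06492·0.5745 = 0.0373 mg/L.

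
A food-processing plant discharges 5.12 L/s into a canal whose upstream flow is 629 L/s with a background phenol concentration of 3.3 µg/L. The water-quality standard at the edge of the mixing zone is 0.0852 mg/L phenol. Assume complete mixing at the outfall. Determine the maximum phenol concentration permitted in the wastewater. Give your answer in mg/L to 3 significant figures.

5.12 L/s = 0.00512 m³/s.
629 L/s = 0.629 m³/s.
3.3 µg/L = 0.0033 mg/L.
Mass balance: 0.0852·0.6341 = 0.00512·Cₑ + 0.629·0.0033.
Cₑ = (0.05403 − 0.002076) / 0.00512 = 10.15 mg/L.

10.1 mg/L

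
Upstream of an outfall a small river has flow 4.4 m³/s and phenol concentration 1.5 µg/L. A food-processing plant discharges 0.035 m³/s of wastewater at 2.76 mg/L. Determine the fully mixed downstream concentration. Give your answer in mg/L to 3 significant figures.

0.0233 mg/L

1.5 µg/L = 0.0015 mg/L.
By mass balance at complete mixing, C = (0.035·2.76 + 4.4·0.0015) / (0.035 + 4.4) = 0.1032/4.435 = 0.02327 mg/L.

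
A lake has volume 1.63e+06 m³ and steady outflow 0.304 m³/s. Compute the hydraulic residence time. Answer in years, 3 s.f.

0.170 yr

Q = 0.304 m³/s × 3.156e+07 s/yr = 9.594e+06 m³/yr.
Hydraulic residence time τ = V/Q = 1.63e+06/9.594e+06 = 0.1699 yr.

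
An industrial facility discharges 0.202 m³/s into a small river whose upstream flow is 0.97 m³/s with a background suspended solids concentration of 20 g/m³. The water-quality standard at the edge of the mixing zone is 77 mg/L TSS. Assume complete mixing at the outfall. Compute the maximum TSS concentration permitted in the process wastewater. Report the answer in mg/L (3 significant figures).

Mass balance: 77·1.172 = 0.202·Cₑ + 0.97·20.
Cₑ = (90.24 − 19.4) / 0.202 = 350.7 mg/L.

351 mg/L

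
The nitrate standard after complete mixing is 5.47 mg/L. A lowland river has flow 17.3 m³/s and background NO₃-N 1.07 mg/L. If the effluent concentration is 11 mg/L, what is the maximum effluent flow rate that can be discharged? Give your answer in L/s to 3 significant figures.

13800 L/s

Mass balance at complete mixing: C_std·(Q_w + Q_r) = Q_w·C_e + Q_r·C_b.
Rearranging, Q_w = Q_r·(C_std − C_b)/(C_e − C_std) = 17.3·(5.47 − 1.07) / (11 − 5.47) = 13.76 m³/s.
= 1.376e+04 L/s.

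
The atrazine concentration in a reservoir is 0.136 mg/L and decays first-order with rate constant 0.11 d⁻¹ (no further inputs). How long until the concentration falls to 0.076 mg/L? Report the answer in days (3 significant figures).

t = ln(C₀/C)/k = ln(0.136/0.076)/0.11 = 0.5819/0.11 = 5.29 d.

5.29 d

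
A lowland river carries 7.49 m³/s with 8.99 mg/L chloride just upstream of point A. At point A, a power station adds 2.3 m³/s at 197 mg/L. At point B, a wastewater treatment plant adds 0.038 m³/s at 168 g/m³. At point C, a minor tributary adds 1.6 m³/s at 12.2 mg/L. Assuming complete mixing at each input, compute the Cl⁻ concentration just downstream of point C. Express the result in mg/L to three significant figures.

After input A: C = (7.49·8.99 + 2.3·197) / 9.79 = 53.16 mg/L.
After input B: C = (9.79·53.16 + 0.038·168) / 9.828 = 53.6 mg/L.
After input C: C = (9.828·53.6 + 1.6·12.2) / 11.43 = 47.81 mg/L.

47.8 mg/L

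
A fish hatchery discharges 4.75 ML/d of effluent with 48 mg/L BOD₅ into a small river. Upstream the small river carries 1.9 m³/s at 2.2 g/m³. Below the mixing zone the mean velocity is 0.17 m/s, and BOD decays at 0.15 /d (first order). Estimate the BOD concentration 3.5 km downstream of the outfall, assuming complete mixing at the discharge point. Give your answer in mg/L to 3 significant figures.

4.75 ML/d = 0.05498 m³/s.
After complete mixing, C₀ = (0.05498·48 + 1.9·2.2) / 1.955 = 3.488 mg/L.
Travel time t = 3500 m / 0.17 m/s = 2.059e+04 s = 0.2383 d.
C = 3.488·exp(−0.15·0.2383) = 3.488·0.9649 = 3.365 mg/L.

3.37 mg/L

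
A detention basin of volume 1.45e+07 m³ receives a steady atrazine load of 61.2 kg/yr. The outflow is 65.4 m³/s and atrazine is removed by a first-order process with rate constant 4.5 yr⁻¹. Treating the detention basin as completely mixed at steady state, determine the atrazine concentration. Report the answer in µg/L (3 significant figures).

Outflow Q = 65.4 m³/s × 3.156e+07 s/yr = 2.064e+09 m³/yr.
Steady-state CSTR mass balance: W = Q·C + k·V·C, so C = W/(Q + kV).
Q + kV = 2.064e+09 + 4.5·1.45e+07 = 2.129e+09 m³/yr.
C = 61.2/2.129e+09 = 2.874e-08 kg/m³ = 2.874e-05 mg/L = 0.02874 µg/L.

0.0287 µg/L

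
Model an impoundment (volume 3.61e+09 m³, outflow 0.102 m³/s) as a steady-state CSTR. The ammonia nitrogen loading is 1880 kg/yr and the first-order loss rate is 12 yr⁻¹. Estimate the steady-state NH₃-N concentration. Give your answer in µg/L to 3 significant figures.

Outflow Q = 0.102 m³/s × 3.156e+07 s/yr = 3.219e+06 m³/yr.
Steady-state CSTR mass balance: W = Q·C + k·V·C, so C = W/(Q + kV).
Q + kV = 3.219e+06 + 12·3.61e+09 = 4.332e+10 m³/yr.
C = 1880/4.332e+10 = 4.339e-08 kg/m³ = 4.339e-05 mg/L = 0.04339 µg/L.

0.0434 µg/L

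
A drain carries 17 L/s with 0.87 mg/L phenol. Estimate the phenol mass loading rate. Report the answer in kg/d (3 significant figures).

1.28 kg/d

17 L/s = 0.017 m³/s.
Mass flux = Q·C = 0.017 m³/s × 0.87 g/m³ = 0.01479 g/s.
= 0.01479 g/s × 86.4 = 1.278 kg/d.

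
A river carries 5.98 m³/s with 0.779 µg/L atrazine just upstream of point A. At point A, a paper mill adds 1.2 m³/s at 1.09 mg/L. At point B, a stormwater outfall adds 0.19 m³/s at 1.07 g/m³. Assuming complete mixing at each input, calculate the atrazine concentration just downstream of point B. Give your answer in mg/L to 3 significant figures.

0.779 µg/L = 0.000779 mg/L.
After input A: C = (5.98·0.000779 + 1.2·1.09) / 7.18 = 0.1828 mg/L.
After input B: C = (7.18·0.1828 + 0.19·1.07) / 7.37 = 0.2057 mg/L.

0.206 mg/L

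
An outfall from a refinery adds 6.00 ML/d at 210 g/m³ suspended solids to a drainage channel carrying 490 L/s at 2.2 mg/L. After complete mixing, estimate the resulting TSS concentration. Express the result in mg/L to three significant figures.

28.0 mg/L

6.00 ML/d = 0.06944 m³/s.
490 L/s = 0.49 m³/s.
Flow-weighted mixing gives C = (0.06944·210 + 0.49·2.2) / (0.06944 + 0.49) = 15.66/0.5594 = 27.99 mg/L.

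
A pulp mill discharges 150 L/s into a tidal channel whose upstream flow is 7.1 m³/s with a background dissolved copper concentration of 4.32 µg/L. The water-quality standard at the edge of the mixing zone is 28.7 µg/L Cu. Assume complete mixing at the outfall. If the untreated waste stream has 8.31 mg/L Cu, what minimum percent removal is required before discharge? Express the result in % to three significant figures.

150 L/s = 0.15 m³/s.
4.32 µg/L = 0.00432 mg/L.
28.7 µg/L = 0.0287 mg/L.
Mass balance: 0.0287·7.25 = 0.15·Cₑ + 7.1·0.00432.
Cₑ = (0.2081 − 0.03067) / 0.15 = 1.183 mg/L.
Required removal = 1 − 1.183/8.31 = 85.77 %.

85.8 %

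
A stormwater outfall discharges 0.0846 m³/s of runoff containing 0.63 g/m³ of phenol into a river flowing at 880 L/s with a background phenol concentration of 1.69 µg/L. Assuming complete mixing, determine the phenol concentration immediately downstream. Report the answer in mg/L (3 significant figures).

0.0568 mg/L

880 L/s = 0.88 m³/s.
1.69 µg/L = 0.00169 mg/L.
Flow-weighted mixing gives C = (0.0846·0.63 + 0.88·0.00169) / (0.0846 + 0.88) = 0.05479/0.9646 = 0.0568 mg/L.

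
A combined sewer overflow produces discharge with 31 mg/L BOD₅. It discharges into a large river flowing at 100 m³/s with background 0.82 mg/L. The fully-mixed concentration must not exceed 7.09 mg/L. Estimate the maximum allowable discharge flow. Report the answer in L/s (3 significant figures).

Mass balance at complete mixing: C_std·(Q_w + Q_r) = Q_w·C_e + Q_r·C_b.
Rearranging, Q_w = Q_r·(C_std − C_b)/(C_e − C_std) = 100·(7.09 − 0.82) / (31 − 7.09) = 26.22 m³/s.
= 2.622e+04 L/s.

26200 L/s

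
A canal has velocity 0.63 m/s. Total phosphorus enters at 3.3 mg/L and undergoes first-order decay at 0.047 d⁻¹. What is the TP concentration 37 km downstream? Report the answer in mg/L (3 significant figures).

3.20 mg/L

Travel time t = 37 km / 0.63 m/s = 3.7e+04/0.63 = 5.873e+04 s = 0.6797 d.
First-order decay: C = 3.3·exp(−0.047·0.6797) = 3.3·0.9686 = 3.196 mg/L.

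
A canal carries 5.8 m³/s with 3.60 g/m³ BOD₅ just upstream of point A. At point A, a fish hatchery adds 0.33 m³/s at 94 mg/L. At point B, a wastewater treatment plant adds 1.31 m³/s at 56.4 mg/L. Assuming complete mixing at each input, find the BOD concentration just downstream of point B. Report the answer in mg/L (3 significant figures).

After input A: C = (5.8·3.6 + 0.33·94) / 6.13 = 8.467 mg/L.
After input B: C = (6.13·8.467 + 1.31·56.4) / 7.44 = 16.91 mg/L.

16.9 mg/L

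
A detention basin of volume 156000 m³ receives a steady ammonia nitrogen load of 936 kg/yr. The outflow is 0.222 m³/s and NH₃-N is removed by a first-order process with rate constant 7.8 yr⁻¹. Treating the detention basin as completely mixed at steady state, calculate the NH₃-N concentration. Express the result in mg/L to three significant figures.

Outflow Q = 0.222 m³/s × 3.156e+07 s/yr = 7.006e+06 m³/yr.
Steady-state CSTR mass balance: W = Q·C + k·V·C, so C = W/(Q + kV).
Q + kV = 7.006e+06 + 7.8·156000 = 8.223e+06 m³/yr.
C = 936/8.223e+06 = 0.0001138 kg/m³ = 0.1138 mg/L.

0.114 mg/L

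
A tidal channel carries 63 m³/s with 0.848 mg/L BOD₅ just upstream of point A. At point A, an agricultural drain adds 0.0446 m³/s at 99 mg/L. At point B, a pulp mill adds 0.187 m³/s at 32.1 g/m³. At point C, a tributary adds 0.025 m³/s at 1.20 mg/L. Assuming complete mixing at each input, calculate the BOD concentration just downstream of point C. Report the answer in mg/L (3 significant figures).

1.01 mg/L

After input A: C = (63·0.848 + 0.0446·99) / 63.04 = 0.9174 mg/L.
After input B: C = (63.04·0.9174 + 0.187·32.1) / 63.23 = 1.01 mg/L.
After input C: C = (63.23·1.01 + 0.025·1.2) / 63.26 = 1.01 mg/L.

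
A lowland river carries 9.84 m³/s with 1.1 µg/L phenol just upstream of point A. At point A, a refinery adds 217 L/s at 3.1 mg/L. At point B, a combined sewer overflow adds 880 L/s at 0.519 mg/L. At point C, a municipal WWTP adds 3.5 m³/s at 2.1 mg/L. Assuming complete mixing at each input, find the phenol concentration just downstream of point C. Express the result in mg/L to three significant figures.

1.1 µg/L = 0.0011 mg/L.
217 L/s = 0.217 m³/s.
After input A: C = (9.84·0.0011 + 0.217·3.1) / 10.06 = 0.06796 mg/L.
880 L/s = 0.88 m³/s.
After input B: C = (10.06·0.06796 + 0.88·0.519) / 10.94 = 0.1043 mg/L.
After input C: C = (10.94·0.1043 + 3.5·2.1) / 14.44 = 0.5881 mg/L.

0.588 mg/L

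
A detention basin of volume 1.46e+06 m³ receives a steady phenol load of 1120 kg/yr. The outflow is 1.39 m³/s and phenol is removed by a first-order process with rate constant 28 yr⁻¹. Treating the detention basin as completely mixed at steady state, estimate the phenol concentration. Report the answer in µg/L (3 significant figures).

Outflow Q = 1.39 m³/s × 3.156e+07 s/yr = 4.387e+07 m³/yr.
Steady-state CSTR mass balance: W = Q·C + k·V·C, so C = W/(Q + kV).
Q + kV = 4.387e+07 + 28·1.46e+06 = 8.475e+07 m³/yr.
C = 1120/8.475e+07 = 1.322e-05 kg/m³ = 0.01322 mg/L = 13.22 µg/L.

13.2 µg/L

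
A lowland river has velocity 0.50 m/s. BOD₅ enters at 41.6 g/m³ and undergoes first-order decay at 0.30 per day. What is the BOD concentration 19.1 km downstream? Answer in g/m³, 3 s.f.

36.4 g/m³

Travel time t = 19.1 km / 0.50 m/s = 1.91e+04/0.50 = 3.82e+04 s = 0.4421 d.
First-order decay: C = 41.6·exp(−0.30·0.4421) = 41.6·0.8758 = 36.43 g/m³.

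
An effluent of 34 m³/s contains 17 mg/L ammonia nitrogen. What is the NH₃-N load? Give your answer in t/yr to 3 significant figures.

Mass flux = Q·C = 34 m³/s × 17 g/m³ = 578 g/s.
= 578 g/s × 31.56 = 1.824e+04 t/yr.

18200 t/yr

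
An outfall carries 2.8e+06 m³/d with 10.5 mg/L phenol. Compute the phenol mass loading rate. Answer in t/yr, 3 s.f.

10700 t/yr

2.8e+06 m³/d = 32.41 m³/s.
Mass flux = Q·C = 32.41 m³/s × 10.5 g/m³ = 340.3 g/s.
= 340.3 g/s × 31.56 = 1.074e+04 t/yr.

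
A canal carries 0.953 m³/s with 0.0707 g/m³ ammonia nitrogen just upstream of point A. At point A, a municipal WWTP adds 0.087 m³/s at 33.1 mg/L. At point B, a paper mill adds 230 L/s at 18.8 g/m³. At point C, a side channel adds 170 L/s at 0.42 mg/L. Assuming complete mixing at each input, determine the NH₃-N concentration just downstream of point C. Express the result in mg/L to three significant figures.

5.10 mg/L

After input A: C = (0.953·0.0707 + 0.087·33.1) / 1.04 = 2.834 mg/L.
230 L/s = 0.23 m³/s.
After input B: C = (1.04·2.834 + 0.23·18.8) / 1.27 = 5.725 mg/L.
170 L/s = 0.17 m³/s.
After input C: C = (1.27·5.725 + 0.17·0.42) / 1.44 = 5.099 mg/L.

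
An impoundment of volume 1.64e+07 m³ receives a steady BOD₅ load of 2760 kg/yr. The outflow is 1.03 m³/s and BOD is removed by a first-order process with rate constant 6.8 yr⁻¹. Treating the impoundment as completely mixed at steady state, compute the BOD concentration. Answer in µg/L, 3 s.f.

19.2 µg/L

Outflow Q = 1.03 m³/s × 3.156e+07 s/yr = 3.25e+07 m³/yr.
Steady-state CSTR mass balance: W = Q·C + k·V·C, so C = W/(Q + kV).
Q + kV = 3.25e+07 + 6.8·1.64e+07 = 1.44e+08 m³/yr.
C = 2760/1.44e+08 = 1.916e-05 kg/m³ = 0.01916 mg/L = 19.16 µg/L.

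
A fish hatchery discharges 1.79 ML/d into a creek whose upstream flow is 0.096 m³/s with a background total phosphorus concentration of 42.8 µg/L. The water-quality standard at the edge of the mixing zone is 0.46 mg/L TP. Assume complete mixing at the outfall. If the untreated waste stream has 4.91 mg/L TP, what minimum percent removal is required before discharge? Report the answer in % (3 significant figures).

51.3 %

1.79 ML/d = 0.02072 m³/s.
42.8 µg/L = 0.0428 mg/L.
Mass balance: 0.46·0.1167 = 0.02072·Cₑ + 0.096·0.0428.
Cₑ = (0.05369 − 0.004109) / 0.02072 = 2.393 mg/L.
Required removal = 1 − 2.393/4.91 = 51.26 %.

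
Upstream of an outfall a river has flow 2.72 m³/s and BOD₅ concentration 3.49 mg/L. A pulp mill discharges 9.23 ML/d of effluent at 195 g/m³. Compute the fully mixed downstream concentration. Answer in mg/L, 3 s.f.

10.7 mg/L

9.23 ML/d = 0.1068 m³/s.
Flow-weighted mixing gives C = (0.1068·195 + 2.72·3.49) / (0.1068 + 2.72) = 30.32/2.827 = 10.73 mg/L.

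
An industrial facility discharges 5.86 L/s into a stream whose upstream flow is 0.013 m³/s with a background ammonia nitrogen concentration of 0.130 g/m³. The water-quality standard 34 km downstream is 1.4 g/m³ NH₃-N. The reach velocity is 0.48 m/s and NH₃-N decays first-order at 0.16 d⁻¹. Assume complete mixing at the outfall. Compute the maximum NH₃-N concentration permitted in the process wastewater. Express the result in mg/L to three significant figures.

5.86 L/s = 0.00586 m³/s.
Travel time to the compliance point: t = 3.4e+04/0.48 = 7.083e+04 s = 0.8198 d; decay factor exp(−0.16·0.8198) = 0.8771.
So the concentration just after mixing may be at most 1.4/0.8771 = 1.596 mg/L.
Mass balance: 1.596·0.01886 = 0.00586·Cₑ + 0.013·0.13.
Cₑ = (0.0301 − 0.00169) / 0.00586 = 4.849 mg/L.

4.85 mg/L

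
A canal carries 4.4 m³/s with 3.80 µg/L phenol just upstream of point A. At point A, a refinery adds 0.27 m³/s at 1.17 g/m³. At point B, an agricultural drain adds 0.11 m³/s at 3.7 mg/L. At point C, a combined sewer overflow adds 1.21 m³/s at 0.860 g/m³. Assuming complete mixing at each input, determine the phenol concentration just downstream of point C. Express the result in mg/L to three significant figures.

3.80 µg/L = 0.0038 mg/L.
After input A: C = (4.4·0.0038 + 0.27·1.17) / 4.67 = 0.07122 mg/L.
After input B: C = (4.67·0.07122 + 0.11·3.7) / 4.78 = 0.1547 mg/L.
After input C: C = (4.78·0.1547 + 1.21·0.86) / 5.99 = 0.2972 mg/L.

0.297 mg/L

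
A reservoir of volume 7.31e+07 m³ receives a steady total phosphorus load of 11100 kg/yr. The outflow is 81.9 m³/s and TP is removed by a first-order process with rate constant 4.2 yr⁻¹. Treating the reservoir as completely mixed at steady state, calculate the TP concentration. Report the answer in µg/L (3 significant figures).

Outflow Q = 81.9 m³/s × 3.156e+07 s/yr = 2.585e+09 m³/yr.
Steady-state CSTR mass balance: W = Q·C + k·V·C, so C = W/(Q + kV).
Q + kV = 2.585e+09 + 4.2·7.31e+07 = 2.892e+09 m³/yr.
C = 11100/2.892e+09 = 3.839e-06 kg/m³ = 0.003839 mg/L = 3.839 µg/L.

3.84 µg/L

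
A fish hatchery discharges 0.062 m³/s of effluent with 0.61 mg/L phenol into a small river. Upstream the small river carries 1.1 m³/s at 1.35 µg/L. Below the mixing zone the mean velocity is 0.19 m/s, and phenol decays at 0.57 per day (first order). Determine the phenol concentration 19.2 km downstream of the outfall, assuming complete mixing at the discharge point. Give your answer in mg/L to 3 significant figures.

0.0174 mg/L

1.35 µg/L = 0.00135 mg/L.
After complete mixing, C₀ = (0.062·0.61 + 1.1·0.00135) / 1.162 = 0.03383 mg/L.
Travel time t = 1.92e+04 m / 0.19 m/s = 1.011e+05 s = 1.17 d.
C = 0.03383·exp(−0.57·1.17) = 0.03383·0.5134 = 0.01737 mg/L.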